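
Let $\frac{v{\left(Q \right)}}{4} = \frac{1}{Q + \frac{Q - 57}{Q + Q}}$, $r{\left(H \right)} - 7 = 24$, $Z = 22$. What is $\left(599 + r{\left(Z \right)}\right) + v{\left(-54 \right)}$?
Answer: $\frac{1201266}{1907} \approx 629.92$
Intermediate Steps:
$r{\left(H \right)} = 31$ ($r{\left(H \right)} = 7 + 24 = 31$)
$v{\left(Q \right)} = \frac{4}{Q + \frac{-57 + Q}{2 Q}}$ ($v{\left(Q \right)} = \frac{4}{Q + \frac{Q - 57}{Q + Q}} = \frac{4}{Q + \frac{-57 + Q}{2 Q}}$)
$\left(599 + r{\left(Z \right)}\right) + v{\left(-54 \right)} = \left(599 + 31\right) + 8 \left(-54\right) \frac{1}{-57 - 54 + 2 \left(-54\right)^{2}} = 630 + 8 \left(-54\right) \frac{1}{-57 - 54 + 2 \cdot 2916} = 630 + 8 \left(-54\right) \frac{1}{-57 - 54 + 5832} = 630 + 8 \left(-54\right) \frac{1}{5721} = 630 - \frac{144}{1907} = \frac{1201266}{1907}$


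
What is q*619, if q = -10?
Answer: -6190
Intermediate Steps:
q*619 = -10*619 = -6190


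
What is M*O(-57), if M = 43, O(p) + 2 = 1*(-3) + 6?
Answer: 43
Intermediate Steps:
O(p) = 1 (O(p) = -2 + (1*(-3) + 6) = -2 + (-3 + 6) = -2 + 3 = 1)
M*O(-57) = 43*1 = 43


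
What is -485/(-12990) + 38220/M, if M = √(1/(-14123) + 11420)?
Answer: 97/2598 + 12740*√2277823239057/53761553 ≈ 357.69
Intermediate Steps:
M = √2277823239057/14123 (M = √(-1/14123 + 11420) = √(161284659/14123) = √2277823239057/14123 ≈ 106.86)
-485/(-12990) + 38220/M = -485/(-12990) + 38220/((√2277823239057/14123)) = -485*(-1/12990) + 38220*(√2277823239057/161284659) = 97/2598 + 12740*√2277823239057/53761553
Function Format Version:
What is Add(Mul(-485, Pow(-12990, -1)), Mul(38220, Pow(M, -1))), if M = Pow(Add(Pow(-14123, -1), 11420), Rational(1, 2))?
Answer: Add(Rational(97, 2598), Mul(Rational(12740, 53761553), Pow(2277823239057, Rational(1, 2)))) ≈ 357.69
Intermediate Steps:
M = Mul(Rational(1, 14123), Pow(2277823239057, Rational(1, 2))) (M = Pow(Add(Rational(-1, 14123), 11420), Rational(1, 2)) = Pow(Rational(161284659, 14123), Rational(1, 2)) = Mul(Rational(1, 14123), Pow(2277823239057, Rational(1, 2))) ≈ 106.86)
Add(Mul(-485, Pow(-12990, -1)), Mul(38220, Pow(M, -1))) = Add(Mul(-485, Pow(-12990, -1)), Mul(38220, Pow(Mul(Rational(1, 14123), Pow(2277823239057, Rational(1, 2))), -1))) = Add(Mul(-485, Rational(-1, 12990)), Mul(38220, Mul(Rational(1, 161284659), Pow(2277823239057, Rational(1, 2))))) = Add(Rational(97, 2598), Mul(Rational(12740, 53761553), Pow(2277823239057, Rational(1, 2))))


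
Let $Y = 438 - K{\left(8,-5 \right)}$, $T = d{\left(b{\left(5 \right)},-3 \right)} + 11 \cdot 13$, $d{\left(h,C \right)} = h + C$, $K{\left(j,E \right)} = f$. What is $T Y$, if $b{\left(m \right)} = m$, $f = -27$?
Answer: $67425$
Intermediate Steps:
$K{\left(j,E \right)} = -27$
$d{\left(h,C \right)} = C + h$
$T = 145$ ($T = \left(-3 + 5\right) + 11 \cdot 13 = 2 + 143 = 145$)
$Y = 465$ ($Y = 438 - -27 = 438 + 27 = 465$)
$T Y = 145 \cdot 465 = 67425$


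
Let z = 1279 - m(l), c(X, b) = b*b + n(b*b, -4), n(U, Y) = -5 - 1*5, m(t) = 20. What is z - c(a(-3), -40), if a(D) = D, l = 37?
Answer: -331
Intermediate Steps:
n(U, Y) = -10 (n(U, Y) = -5 - 5 = -10)
c(X, b) = -10 + b**2 (c(X, b) = b*b - 10 = b**2 - 10 = -10 + b**2)
z = 1259 (z = 1279 - 1*20 = 1279 - 20 = 1259)
z - c(a(-3), -40) = 1259 - (-10 + (-40)**2) = 1259 - (-10 + 1600) = 1259 - 1*1590 = 1259 - 1590 = -331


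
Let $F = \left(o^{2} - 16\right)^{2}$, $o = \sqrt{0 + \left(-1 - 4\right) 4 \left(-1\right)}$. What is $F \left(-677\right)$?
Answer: $-10832$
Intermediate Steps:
$o = 2 \sqrt{5}$ ($o = \sqrt{0 + \left(-5\right) 4 \left(-1\right)} = \sqrt{0 - -20} = \sqrt{0 + 20} = \sqrt{20} = 2 \sqrt{5} \approx 4.4721$)
$F = 16$ ($F = \left(\left(2 \sqrt{5}\right)^{2} - 16\right)^{2} = \left(20 - 16\right)^{2} = 4^{2} = 16$)
$F \left(-677\right) = 16 \left(-677\right) = -10832$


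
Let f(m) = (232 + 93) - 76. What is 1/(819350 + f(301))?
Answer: 1/819599 ≈ 1.2201e-6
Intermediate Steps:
f(m) = 249 (f(m) = 325 - 76 = 249)
1/(819350 + f(301)) = 1/(819350 + 249) = 1/819599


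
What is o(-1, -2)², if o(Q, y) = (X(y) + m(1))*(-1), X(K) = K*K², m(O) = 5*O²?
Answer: 9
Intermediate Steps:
X(K) = K³
o(Q, y) = -5 - y³ (o(Q, y) = (y³ + 5*1²)*(-1) = (y³ + 5*1)*(-1) = (y³ + 5)*(-1) = (5 + y³)*(-1) = -5 - y³)
o(-1, -2)² = (-5 - 1*(-2)³)² = (-5 - 1*(-8))² = (-5 + 8)² = 3² = 9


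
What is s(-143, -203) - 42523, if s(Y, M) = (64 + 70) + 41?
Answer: -42348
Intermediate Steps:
s(Y, M) = 175 (s(Y, M) = 134 + 41 = 175)
s(-143, -203) - 42523 = 175 - 42523 = -42348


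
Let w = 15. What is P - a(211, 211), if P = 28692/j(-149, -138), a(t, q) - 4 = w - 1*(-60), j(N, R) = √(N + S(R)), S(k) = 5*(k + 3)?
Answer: -79 - 7173*I*√206/103 ≈ -79.0 - 999.53*I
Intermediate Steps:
S(k) = 15 + 5*k (S(k) = 5*(3 + k) = 15 + 5*k)
j(N, R) = √(15 + N + 5*R) (j(N, R) = √(N + (15 + 5*R)) = √(15 + N + 5*R))
a(t, q) = 79 (a(t, q) = 4 + (15 - 1*(-60)) = 4 + (15 + 60) = 4 + 75 = 79)
P = -7173*I*√206/103 (P = 28692/(√(15 - 149 + 5*(-138))) = 28692/(√(15 - 149 - 690)) = 28692/(√(-824)) = 28692/((2*I*√206)) = 28692*(-I*√206/412) = -7173*I*√206/103 ≈ -999.53*I)
P - a(211, 211) = -7173*I*√206/103 - 1*79 = -7173*I*√206/103 - 79 = -79 - 7173*I*√206/103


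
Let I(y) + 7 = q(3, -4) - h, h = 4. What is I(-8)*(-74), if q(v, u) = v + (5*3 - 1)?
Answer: -444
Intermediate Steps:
q(v, u) = 14 + v (q(v, u) = v + (15 - 1) = v + 14 = 14 + v)
I(y) = 6 (I(y) = -7 + ((14 + 3) - 1*4) = -7 + (17 - 4) = -7 + 13 = 6)
I(-8)*(-74) = 6*(-74) = -444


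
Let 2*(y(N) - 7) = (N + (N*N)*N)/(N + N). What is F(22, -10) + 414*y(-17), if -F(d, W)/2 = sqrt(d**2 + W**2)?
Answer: 32913 - 4*sqrt(146) ≈ 32865.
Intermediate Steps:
y(N) = 7 + (N + N**3)/(4*N) (y(N) = 7 + ((N + (N*N)*N)/(N + N))/2 = 7 + ((N + N**2*N)/((2*N)))/2 = 7 + ((N + N**3)*(1/(2*N)))/2 = 7 + ((N + N**3)/(2*N))/2 = 7 + (N + N**3)/(4*N))
F(d, W) = -2*sqrt(W**2 + d**2) (F(d, W) = -2*sqrt(d**2 + W**2) = -2*sqrt(W**2 + d**2))
F(22, -10) + 414*y(-17) = -2*sqrt((-10)**2 + 22**2) + 414*(29/4 + (1/4)*(-17)**2) = -2*sqrt(100 + 484) + 414*(29/4 + (1/4)*289) = -4*sqrt(146) + 414*(29/4 + 289/4) = -4*sqrt(146) + 414*(159/2) = -4*sqrt(146) + 32913 = 32913 - 4*sqrt(146)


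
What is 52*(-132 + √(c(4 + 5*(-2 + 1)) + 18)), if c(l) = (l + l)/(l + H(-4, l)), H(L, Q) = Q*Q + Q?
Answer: -6864 + 104*√5 ≈ -6631.4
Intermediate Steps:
H(L, Q) = Q + Q² (H(L, Q) = Q² + Q = Q + Q²)
c(l) = 2*l/(l + l*(1 + l)) (c(l) = (l + l)/(l + l*(1 + l)) = (2*l)/(l + l*(1 + l)) = 2*l/(l + l*(1 + l)))
52*(-132 + √(c(4 + 5*(-2 + 1)) + 18)) = 52*(-132 + √(2/(2 + (4 + 5*(-2 + 1))) + 18)) = 52*(-132 + √(2/(2 + (4 + 5*(-1))) + 18)) = 52*(-132 + √(2/(2 + (4 - 5)) + 18)) = 52*(-132 + √(2/(2 - 1) + 18)) = 52*(-132 + √(2/1 + 18)) = 52*(-132 + √(2*1 + 18)) = 52*(-132 + √(2 + 18)) = 52*(-132 + √20) = 52*(-132 + 2*√5) = -6864 + 104*√5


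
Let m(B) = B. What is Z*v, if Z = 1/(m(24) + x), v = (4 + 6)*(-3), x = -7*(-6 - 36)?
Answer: -5/53 ≈ -0.094340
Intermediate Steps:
x = 294 (x = -7*(-42) = 294)
v = -30 (v = 10*(-3) = -30)
Z = 1/318 (Z = 1/(24 + 294) = 1/318 ≈ 0.0031447)
Z*v = (1/318)*(-30) = -5/53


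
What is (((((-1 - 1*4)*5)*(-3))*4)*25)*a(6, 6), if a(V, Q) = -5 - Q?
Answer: -82500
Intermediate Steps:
(((((-1 - 1*4)*5)*(-3))*4)*25)*a(6, 6) = (((((-1 - 1*4)*5)*(-3))*4)*25)*(-5 - 1*6) = (((((-1 - 4)*5)*(-3))*4)*25)*(-5 - 6) = (((-5*5*(-3))*4)*25)*(-11) = ((-25*(-3)*4)*25)*(-11) = ((75*4)*25)*(-11) = (300*25)*(-11) = 7500*(-11) = -82500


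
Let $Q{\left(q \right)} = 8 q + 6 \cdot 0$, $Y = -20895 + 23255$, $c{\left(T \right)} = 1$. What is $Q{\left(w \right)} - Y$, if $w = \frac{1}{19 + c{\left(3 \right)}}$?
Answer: $- \frac{11798}{5} \approx -2359.6$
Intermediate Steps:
$w = \frac{1}{20}$ ($w = \frac{1}{19 + 1} = \frac{1}{20} \approx 0.05$)
$Y = 2360$
$Q{\left(q \right)} = 8 q$ ($Q{\left(q \right)} = 8 q + 0 = 8 q$)
$Q{\left(w \right)} - Y = 8 \cdot \frac{1}{20} - 2360 = \frac{2}{5} - 2360 = - \frac{11798}{5}$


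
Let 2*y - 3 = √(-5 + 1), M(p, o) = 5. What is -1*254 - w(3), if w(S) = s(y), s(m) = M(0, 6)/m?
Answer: -3332/13 + 20*I/13 ≈ -256.31 + 1.5385*I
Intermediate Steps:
y = 3/2 + I (y = 3/2 + √(-5 + 1)/2 = 3/2 + √(-4)/2 = 3/2 + (2*I)/2 = 3/2 + I ≈ 1.5 + 1.0*I)
s(m) = 5/m
w(S) = 20*(3/2 - I)/13 (w(S) = 5/(3/2 + I) = 5*(4*(3/2 - I)/13) = 20*(3/2 - I)/13)
-1*254 - w(3) = -1*254 - (30/13 - 20*I/13) = -254 + (-30/13 + 20*I/13) = -3332/13 + 20*I/13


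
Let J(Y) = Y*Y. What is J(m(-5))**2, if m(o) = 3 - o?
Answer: 4096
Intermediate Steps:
J(Y) = Y**2
J(m(-5))**2 = ((3 - 1*(-5))**2)**2 = ((3 + 5)**2)**2 = (8**2)**2 = 64**2 = 4096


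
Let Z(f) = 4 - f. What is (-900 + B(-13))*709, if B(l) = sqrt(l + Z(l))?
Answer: -636682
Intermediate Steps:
B(l) = 2 (B(l) = sqrt(l + (4 - l)) = sqrt(4) = 2)
(-900 + B(-13))*709 = (-900 + 2)*709 = -898*709 = -636682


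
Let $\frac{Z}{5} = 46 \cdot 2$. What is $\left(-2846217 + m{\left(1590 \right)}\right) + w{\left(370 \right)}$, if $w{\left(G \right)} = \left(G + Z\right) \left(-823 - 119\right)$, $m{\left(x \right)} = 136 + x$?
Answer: $-3626351$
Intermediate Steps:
$Z = 460$ ($Z = 5 \cdot 46 \cdot 2 = 5 \cdot 92 = 460$)
$w{\left(G \right)} = -433320 - 942 G$ ($w{\left(G \right)} = \left(G + 460\right) \left(-823 - 119\right) = \left(460 + G\right) \left(-942\right) = -433320 - 942 G$)
$\left(-2846217 + m{\left(1590 \right)}\right) + w{\left(370 \right)} = \left(-2846217 + \left(136 + 1590\right)\right) - 781860 = \left(-2846217 + 1726\right) - 781860 = -2844491 - 781860 = -3626351$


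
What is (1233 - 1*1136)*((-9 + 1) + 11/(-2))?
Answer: -2619/2 ≈ -1309.5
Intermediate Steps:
(1233 - 1*1136)*((-9 + 1) + 11/(-2)) = (1233 - 1136)*(-8 + 11*(-½)) = 97*(-8 - 11/2) = 97*(-27/2) = -2619/2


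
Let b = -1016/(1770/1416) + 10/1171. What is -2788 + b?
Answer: -21082634/5855 ≈ -3600.8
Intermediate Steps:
b = -4758894/5855 (b = -1016/(1770*(1/1416)) + 10*(1/1171) = -1016/5/4 + 10/1171 = -1016*4/5 + 10/1171 = -4064/5 + 10/1171 = -4758894/5855 ≈ -812.79)
-2788 + b = -2788 - 4758894/5855 = -21082634/5855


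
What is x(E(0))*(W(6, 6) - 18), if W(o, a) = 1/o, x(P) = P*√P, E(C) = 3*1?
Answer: -107*√3/2 ≈ -92.665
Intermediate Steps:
E(C) = 3
x(P) = P^(3/2)
x(E(0))*(W(6, 6) - 18) = 3^(3/2)*(1/6 - 18) = (3*√3)*(⅙ - 18) = (3*√3)*(-107/6) = -107*√3/2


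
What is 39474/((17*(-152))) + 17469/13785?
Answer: -4892247/349220 ≈ -14.009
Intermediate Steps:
39474/((17*(-152))) + 17469/13785 = 39474/(-2584) + 17469*(1/13785) = 39474*(-1/2584) + 5823/4595 = -1161/76 + 5823/4595 = -4892247/349220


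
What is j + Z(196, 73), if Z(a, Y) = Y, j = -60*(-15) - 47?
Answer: 926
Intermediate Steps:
j = 853 (j = 900 - 47 = 853)
j + Z(196, 73) = 853 + 73 = 926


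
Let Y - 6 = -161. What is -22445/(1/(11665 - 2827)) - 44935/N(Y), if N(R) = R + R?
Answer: -12298863433/62 ≈ -1.9837e+8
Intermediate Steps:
Y = -155 (Y = 6 - 161 = -155)
N(R) = 2*R
-22445/(1/(11665 - 2827)) - 44935/N(Y) = -22445/(1/(11665 - 2827)) - 44935/(2*(-155)) = -22445/(1/8838) - 44935/(-310) = -22445/1/8838 - 44935*(-1/310) = -22445*8838 + 8987/62 = -198368910 + 8987/62 = -12298863433/62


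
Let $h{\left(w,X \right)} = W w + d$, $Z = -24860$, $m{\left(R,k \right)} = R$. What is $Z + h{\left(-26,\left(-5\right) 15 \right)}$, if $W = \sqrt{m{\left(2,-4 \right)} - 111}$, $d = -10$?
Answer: $-24870 - 26 i \sqrt{109} \approx -24870.0 - 271.45 i$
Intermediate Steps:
$W = i \sqrt{109}$ ($W = \sqrt{2 - 111} = \sqrt{-109} = i \sqrt{109} \approx 10.44 i$)
$h{\left(w,X \right)} = -10 + i w \sqrt{109}$ ($h{\left(w,X \right)} = i \sqrt{109} w - 10 = i w \sqrt{109} - 10 = -10 + i w \sqrt{109}$)
$Z + h{\left(-26,\left(-5\right) 15 \right)} = -24860 - \left(10 - i \left(-26\right) \sqrt{109}\right) = -24860 - \left(10 + 26 i \sqrt{109}\right) = -24870 - 26 i \sqrt{109}$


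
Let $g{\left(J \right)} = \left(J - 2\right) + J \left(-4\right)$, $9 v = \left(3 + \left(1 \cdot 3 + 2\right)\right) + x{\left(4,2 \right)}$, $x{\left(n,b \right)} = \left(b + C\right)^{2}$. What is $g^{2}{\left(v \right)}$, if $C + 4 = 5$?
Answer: $\frac{529}{9} \approx 58.778$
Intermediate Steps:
$C = 1$ ($C = -4 + 5 = 1$)
$x{\left(n,b \right)} = \left(1 + b\right)^{2}$ ($x{\left(n,b \right)} = \left(b + 1\right)^{2} = \left(1 + b\right)^{2}$)
$v = \frac{17}{9}$ ($v = \frac{\left(3 + \left(1 \cdot 3 + 2\right)\right) + \left(1 + 2\right)^{2}}{9} = \frac{\left(3 + \left(3 + 2\right)\right) + 3^{2}}{9} = \frac{\left(3 + 5\right) + 9}{9} = \frac{8 + 9}{9} = \frac{1}{9} \cdot 17 = \frac{17}{9} \approx 1.8889$)
$g{\left(J \right)} = -2 - 3 J$ ($g{\left(J \right)} = \left(-2 + J\right) - 4 J = -2 - 3 J$)
$g^{2}{\left(v \right)} = \left(-2 - \frac{17}{3}\right)^{2} = \left(- \frac{23}{3}\right)^{2} = \frac{529}{9}$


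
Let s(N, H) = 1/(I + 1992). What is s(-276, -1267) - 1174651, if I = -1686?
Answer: -359443205/306 ≈ -1.1747e+6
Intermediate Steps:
s(N, H) = 1/306 (s(N, H) = 1/(-1686 + 1992) = 1/306)
s(-276, -1267) - 1174651 = 1/306 - 1174651 = -359443205/306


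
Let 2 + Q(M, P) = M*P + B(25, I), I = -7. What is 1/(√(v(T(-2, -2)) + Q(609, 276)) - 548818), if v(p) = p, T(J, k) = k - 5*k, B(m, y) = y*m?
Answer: -548818/301201029209 - √167915/301201029209 ≈ -1.8235e-6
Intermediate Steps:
B(m, y) = m*y
T(J, k) = -4*k
Q(M, P) = -177 + M*P (Q(M, P) = -2 + (M*P + 25*(-7)) = -2 + (M*P - 175) = -2 + (-175 + M*P) = -177 + M*P)
1/(√(v(T(-2, -2)) + Q(609, 276)) - 548818) = 1/(√(-4*(-2) + (-177 + 609*276)) - 548818) = 1/(√(8 + (-177 + 168084)) - 548818) = 1/(√(8 + 167907) - 548818) = 1/(√167915 - 548818) = 1/(-548818 + √167915)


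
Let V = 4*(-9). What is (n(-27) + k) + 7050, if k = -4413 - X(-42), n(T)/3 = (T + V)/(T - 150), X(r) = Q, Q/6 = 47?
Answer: 139008/59 ≈ 2356.1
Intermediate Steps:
V = -36
Q = 282 (Q = 6*47 = 282)
X(r) = 282
n(T) = 3*(-36 + T)/(-150 + T) (n(T) = 3*((T - 36)/(T - 150)) = 3*((-36 + T)/(-150 + T)) = 3*(-36 + T)/(-150 + T))
k = -4695 (k = -4413 - 1*282 = -4413 - 282 = -4695)
(n(-27) + k) + 7050 = (3*(-36 - 27)/(-150 - 27) - 4695) + 7050 = (3*(-63)/(-177) - 4695) + 7050 = (3*(-1/177)*(-63) - 4695) + 7050 = (63/59 - 4695) + 7050 = -276942/59 + 7050 = 139008/59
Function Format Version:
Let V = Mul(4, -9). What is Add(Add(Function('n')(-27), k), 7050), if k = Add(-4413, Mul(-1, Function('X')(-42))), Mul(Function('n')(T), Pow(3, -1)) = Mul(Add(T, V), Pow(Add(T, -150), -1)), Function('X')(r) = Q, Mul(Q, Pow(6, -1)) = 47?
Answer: Rational(139008, 59) ≈ 2356.1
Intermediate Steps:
V = -36
Q = 282 (Q = Mul(6, 47) = 282)
Function('X')(r) = 282
Function('n')(T) = Mul(3, Pow(Add(-150, T), -1), Add(-36, T)) (Function('n')(T) = Mul(3, Mul(Add(T, -36), Pow(Add(T, -150), -1))) = Mul(3, Mul(Add(-36, T), Pow(Add(-150, T), -1))) = Mul(3, Mul(Pow(Add(-150, T), -1), Add(-36, T))) = Mul(3, Pow(Add(-150, T), -1), Add(-36, T)))
k = -4695 (k = Add(-4413, Mul(-1, 282)) = Add(-4413, -282) = -4695)
Add(Add(Function('n')(-27), k), 7050) = Add(Add(Mul(3, Pow(Add(-150, -27), -1), Add(-36, -27)), -4695), 7050) = Add(Add(Mul(3, Pow(-177, -1), -63), -4695), 7050) = Add(Add(Mul(3, Rational(-1, 177), -63), -4695), 7050) = Add(Add(Rational(63, 59), -4695), 7050) = Add(Rational(-276942, 59), 7050) = Rational(139008, 59)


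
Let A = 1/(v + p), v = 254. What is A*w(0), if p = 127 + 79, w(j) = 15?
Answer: 3/92 ≈ 0.032609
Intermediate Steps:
p = 206
A = 1/460 (A = 1/(254 + 206) = 1/460 ≈ 0.0021739)
A*w(0) = (1/460)*15 = 3/92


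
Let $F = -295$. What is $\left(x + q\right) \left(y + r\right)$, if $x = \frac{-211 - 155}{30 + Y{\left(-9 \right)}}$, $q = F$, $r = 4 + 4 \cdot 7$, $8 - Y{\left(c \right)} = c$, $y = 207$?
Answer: $- \frac{3401209}{47} \approx -72366.0$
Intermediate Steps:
$Y{\left(c \right)} = 8 - c$
$r = 32$ ($r = 4 + 28 = 32$)
$q = -295$
$x = - \frac{366}{47}$ ($x = \frac{-211 - 155}{30 + \left(8 - -9\right)} = - \frac{366}{30 + \left(8 + 9\right)} = - \frac{366}{30 + 17} = - \frac{366}{47} \approx -7.7872$)
$\left(x + q\right) \left(y + r\right) = \left(- \frac{366}{47} - 295\right) \left(207 + 32\right) = \left(- \frac{14231}{47}\right) 239 = - \frac{3401209}{47}$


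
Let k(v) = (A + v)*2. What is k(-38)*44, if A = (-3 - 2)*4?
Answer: -5104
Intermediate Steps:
A = -20 (A = -5*4 = -20)
k(v) = -40 + 2*v (k(v) = (-20 + v)*2 = -40 + 2*v)
k(-38)*44 = (-40 + 2*(-38))*44 = (-40 - 76)*44 = -116*44 = -5104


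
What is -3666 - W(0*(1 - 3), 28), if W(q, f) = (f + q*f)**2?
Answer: -4450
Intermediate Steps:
W(q, f) = (f + f*q)**2
-3666 - W(0*(1 - 3), 28) = -3666 - 28**2*(1 + 0*(1 - 3))**2 = -3666 - 784*(1 + 0*(-2))**2 = -3666 - 784*(1 + 0)**2 = -3666 - 784*1**2 = -3666 - 784 = -4450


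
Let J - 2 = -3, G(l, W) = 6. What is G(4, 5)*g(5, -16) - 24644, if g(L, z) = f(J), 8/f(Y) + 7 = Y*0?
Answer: -172556/7 ≈ -24651.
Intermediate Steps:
J = -1 (J = 2 - 3 = -1)
f(Y) = -8/7 (f(Y) = 8/(-7 + Y*0) = 8/(-7 + 0) = 8/(-7) = 8*(-1/7) = -8/7)
g(L, z) = -8/7
G(4, 5)*g(5, -16) - 24644 = 6*(-8/7) - 24644 = -48/7 - 24644 = -172556/7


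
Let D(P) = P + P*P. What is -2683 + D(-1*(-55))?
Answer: 397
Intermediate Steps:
D(P) = P + P²
-2683 + D(-1*(-55)) = -2683 + (-1*(-55))*(1 - 1*(-55)) = -2683 + 55*(1 + 55) = -2683 + 55*56 = -2683 + 3080 = 397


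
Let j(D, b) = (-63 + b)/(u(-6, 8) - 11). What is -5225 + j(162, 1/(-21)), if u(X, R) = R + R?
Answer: -549949/105 ≈ -5237.6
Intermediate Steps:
u(X, R) = 2*R
j(D, b) = -63/5 + b/5 (j(D, b) = (-63 + b)/(2*8 - 11) = (-63 + b)/(16 - 11) = (-63 + b)/5 = (-63 + b)*(1/5) = -63/5 + b/5)
-5225 + j(162, 1/(-21)) = -5225 + (-63/5 + (1/5)/(-21)) = -5225 + (-63/5 + (1/5)*(-1/21)) = -5225 + (-63/5 - 1/105) = -5225 - 1324/105 = -549949/105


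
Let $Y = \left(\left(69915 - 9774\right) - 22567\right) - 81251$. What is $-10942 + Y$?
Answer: $-54619$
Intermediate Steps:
$Y = -43677$ ($Y = \left(60141 - 22567\right) - 81251 = 37574 - 81251 = -43677$)
$-10942 + Y = -10942 - 43677 = -54619$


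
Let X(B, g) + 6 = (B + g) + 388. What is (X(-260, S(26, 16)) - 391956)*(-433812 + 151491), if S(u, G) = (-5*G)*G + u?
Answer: 110976997248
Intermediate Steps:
S(u, G) = u - 5*G**2 (S(u, G) = -5*G**2 + u = u - 5*G**2)
X(B, g) = 382 + B + g (X(B, g) = -6 + ((B + g) + 388) = -6 + (388 + B + g) = 382 + B + g)
(X(-260, S(26, 16)) - 391956)*(-433812 + 151491) = ((382 - 260 + (26 - 5*16**2)) - 391956)*(-433812 + 151491) = ((382 - 260 + (26 - 5*256)) - 391956)*(-282321) = ((382 - 260 + (26 - 1280)) - 391956)*(-282321) = ((382 - 260 - 1254) - 391956)*(-282321) = (-1132 - 391956)*(-282321) = -393088*(-282321) = 110976997248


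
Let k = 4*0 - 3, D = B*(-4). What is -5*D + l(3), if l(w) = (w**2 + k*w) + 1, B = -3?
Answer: -59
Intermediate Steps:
D = 12 (D = -3*(-4) = 12)
k = -3 (k = 0 - 3 = -3)
l(w) = 1 + w**2 - 3*w (l(w) = (w**2 - 3*w) + 1 = 1 + w**2 - 3*w)
-5*D + l(3) = -5*12 + (1 + 3**2 - 3*3) = -60 + (1 + 9 - 9) = -60 + 1 = -59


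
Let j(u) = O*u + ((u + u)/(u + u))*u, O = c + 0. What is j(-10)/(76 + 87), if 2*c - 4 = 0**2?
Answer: -30/163 ≈ -0.18405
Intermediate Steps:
c = 2 (c = 2 + (1/2)*0**2 = 2 + (1/2)*0 = 2 + 0 = 2)
O = 2 (O = 2 + 0 = 2)
j(u) = 3*u (j(u) = 2*u + ((u + u)/(u + u))*u = 2*u + ((2*u)/((2*u)))*u = 2*u + ((2*u)*(1/(2*u)))*u = 2*u + 1*u = 2*u + u = 3*u)
j(-10)/(76 + 87) = (3*(-10))/(76 + 87) = -30/163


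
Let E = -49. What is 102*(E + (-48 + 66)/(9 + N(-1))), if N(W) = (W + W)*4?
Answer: -3162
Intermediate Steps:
N(W) = 8*W (N(W) = (2*W)*4 = 8*W)
102*(E + (-48 + 66)/(9 + N(-1))) = 102*(-49 + (-48 + 66)/(9 + 8*(-1))) = 102*(-49 + 18/(9 - 8)) = 102*(-49 + 18/1) = 102*(-49 + 18*1) = 102*(-49 + 18) = 102*(-31) = -3162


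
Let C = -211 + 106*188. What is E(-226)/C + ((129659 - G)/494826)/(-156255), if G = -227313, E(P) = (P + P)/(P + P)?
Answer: 3194573623/69295429328805 ≈ 4.6101e-5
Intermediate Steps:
E(P) = 1 (E(P) = (2*P)/((2*P)) = (2*P)*(1/(2*P)) = 1)
C = 19717 (C = -211 + 19928 = 19717)
E(-226)/C + ((129659 - G)/494826)/(-156255) = 1/19717 + ((129659 - 1*(-227313))/494826)/(-156255) = 1*(1/19717) + ((129659 + 227313)*(1/494826))*(-1/156255) = 1/19717 + (356972*(1/494826))*(-1/156255) = 1/19717 + (178486/247413)*(-1/156255) = 1/19717 - 16226/3514501665 = 3194573623/69295429328805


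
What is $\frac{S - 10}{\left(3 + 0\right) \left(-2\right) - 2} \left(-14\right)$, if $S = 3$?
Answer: $- \frac{49}{4} \approx -12.25$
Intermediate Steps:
$\frac{S - 10}{\left(3 + 0\right) \left(-2\right) - 2} \left(-14\right) = \frac{3 - 10}{\left(3 + 0\right) \left(-2\right) - 2} \left(-14\right) = - \frac{7}{3 \left(-2\right) - 2} \left(-14\right) = - \frac{7}{-6 - 2} \left(-14\right) = - \frac{7}{-8} \left(-14\right) = \left(-7\right) \left(- \frac{1}{8}\right) \left(-14\right) = \frac{7}{8} \left(-14\right) = - \frac{49}{4}$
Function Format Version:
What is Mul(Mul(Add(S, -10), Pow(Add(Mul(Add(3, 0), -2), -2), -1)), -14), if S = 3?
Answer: Rational(-49, 4) ≈ -12.250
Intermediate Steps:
Mul(Mul(Add(S, -10), Pow(Add(Mul(Add(3, 0), -2), -2), -1)), -14) = Mul(Mul(Add(3, -10), Pow(Add(Mul(Add(3, 0), -2), -2), -1)), -14) = Mul(Mul(-7, Pow(Add(Mul(3, -2), -2), -1)), -14) = Mul(Mul(-7, Pow(Add(-6, -2), -1)), -14) = Mul(Mul(-7, Pow(-8, -1)), -14) = Mul(Mul(-7, Rational(-1, 8)), -14) = Mul(Rational(7, 8), -14) = Rational(-49, 4)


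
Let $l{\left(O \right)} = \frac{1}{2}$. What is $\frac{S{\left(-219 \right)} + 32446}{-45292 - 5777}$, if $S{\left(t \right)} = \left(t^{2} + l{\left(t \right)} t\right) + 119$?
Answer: $- \frac{53611}{34046} \approx -1.5747$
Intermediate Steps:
$l{\left(O \right)} = \frac{1}{2}$
$S{\left(t \right)} = 119 + t^{2} + \frac{t}{2}$ ($S{\left(t \right)} = \left(t^{2} + \frac{t}{2}\right) + 119 = 119 + t^{2} + \frac{t}{2}$)
$\frac{S{\left(-219 \right)} + 32446}{-45292 - 5777} = \frac{\left(119 + \left(-219\right)^{2} + \frac{1}{2} \left(-219\right)\right) + 32446}{-45292 - 5777} = \frac{\left(119 + 47961 - \frac{219}{2}\right) + 32446}{-51069} = \left(\frac{95941}{2} + 32446\right) \left(- \frac{1}{51069}\right) = \frac{160833}{2} \left(- \frac{1}{51069}\right) = - \frac{53611}{34046}$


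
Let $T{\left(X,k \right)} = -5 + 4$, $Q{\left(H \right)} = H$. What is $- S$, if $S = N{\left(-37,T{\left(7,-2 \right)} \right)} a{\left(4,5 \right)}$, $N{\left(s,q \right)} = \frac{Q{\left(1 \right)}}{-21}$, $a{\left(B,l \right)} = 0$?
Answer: $0$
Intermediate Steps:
$T{\left(X,k \right)} = -1$
$N{\left(s,q \right)} = - \frac{1}{21}$ ($N{\left(s,q \right)} = 1 \frac{1}{-21} = 1 \left(- \frac{1}{21}\right) = - \frac{1}{21}$)
$S = 0$ ($S = \left(- \frac{1}{21}\right) 0 = 0$)
$- S = \left(-1\right) 0 = 0$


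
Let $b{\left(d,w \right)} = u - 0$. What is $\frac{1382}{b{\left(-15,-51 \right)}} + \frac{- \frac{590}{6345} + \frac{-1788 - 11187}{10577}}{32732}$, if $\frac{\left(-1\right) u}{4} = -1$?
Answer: $\frac{151790527415617}{439335875916} \approx 345.5$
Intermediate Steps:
$u = 4$ ($u = \left(-4\right) \left(-1\right) = 4$)
$b{\left(d,w \right)} = 4$ ($b{\left(d,w \right)} = 4 - 0 = 4 + 0 = 4$)
$\frac{1382}{b{\left(-15,-51 \right)}} + \frac{- \frac{590}{6345} + \frac{-1788 - 11187}{10577}}{32732} = \frac{1382}{4} + \frac{- \frac{590}{6345} + \frac{-1788 - 11187}{10577}}{32732} = 1382 \cdot \frac{1}{4} + \left(\left(-590\right) \frac{1}{6345} - \frac{12975}{10577}\right) \frac{1}{32732} = \frac{691}{2} + \left(- \frac{118}{1269} - \frac{12975}{10577}\right) \frac{1}{32732} = \frac{691}{2} - \frac{17713361}{439335875916} = \frac{151790527415617}{439335875916}$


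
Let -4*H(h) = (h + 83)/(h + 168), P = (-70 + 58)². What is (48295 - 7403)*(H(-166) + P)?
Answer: 12625405/2 ≈ 6.3127e+6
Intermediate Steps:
P = 144 (P = (-12)² = 144)
H(h) = -(83 + h)/(4*(168 + h)) (H(h) = -(h + 83)/(4*(h + 168)) = -(83 + h)/(4*(168 + h)))
(48295 - 7403)*(H(-166) + P) = (48295 - 7403)*((-83 - 1*(-166))/(4*(168 - 166)) + 144) = 40892*((¼)*(-83 + 166)/2 + 144) = 40892*((¼)*(½)*83 + 144) = 40892*(83/8 + 144) = 40892*(1235/8) = 12625405/2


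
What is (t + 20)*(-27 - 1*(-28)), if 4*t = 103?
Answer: 183/4 ≈ 45.750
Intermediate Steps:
t = 103/4 (t = (¼)*103 = 103/4 ≈ 25.750)
(t + 20)*(-27 - 1*(-28)) = (103/4 + 20)*(-27 - 1*(-28)) = 183*(-27 + 28)/4 = (183/4)*1 = 183/4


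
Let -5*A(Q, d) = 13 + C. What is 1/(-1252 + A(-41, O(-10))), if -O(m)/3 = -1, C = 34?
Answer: -5/6307 ≈ -0.00079277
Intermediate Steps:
O(m) = 3 (O(m) = -3*(-1) = 3)
A(Q, d) = -47/5 (A(Q, d) = -(13 + 34)/5 = -⅕*47 = -47/5)
1/(-1252 + A(-41, O(-10))) = 1/(-1252 - 47/5) = 1/(-6307/5) = -5/6307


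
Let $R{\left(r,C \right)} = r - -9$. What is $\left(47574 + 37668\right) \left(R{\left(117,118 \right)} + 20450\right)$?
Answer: $1753939392$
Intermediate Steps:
$R{\left(r,C \right)} = 9 + r$ ($R{\left(r,C \right)} = r + 9 = 9 + r$)
$\left(47574 + 37668\right) \left(R{\left(117,118 \right)} + 20450\right) = \left(47574 + 37668\right) \left(\left(9 + 117\right) + 20450\right) = 85242 \left(126 + 20450\right) = 85242 \cdot 20576 = 1753939392$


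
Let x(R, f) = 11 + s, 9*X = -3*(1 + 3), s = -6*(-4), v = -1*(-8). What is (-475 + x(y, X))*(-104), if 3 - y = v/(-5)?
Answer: 45760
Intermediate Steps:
v = 8
s = 24
y = 23/5 (y = 3 - 8/(-5) = 3 - 8*(-1)/5 = 3 - 1*(-8/5) = 3 + 8/5 = 23/5 ≈ 4.6000)
X = -4/3 (X = (-3*(1 + 3))/9 = (-3*4)/9 = (1/9)*(-12) = -4/3 ≈ -1.3333)
x(R, f) = 35 (x(R, f) = 11 + 24 = 35)
(-475 + x(y, X))*(-104) = (-475 + 35)*(-104) = -440*(-104) = 45760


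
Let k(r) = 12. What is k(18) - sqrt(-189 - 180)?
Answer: 12 - 3*I*sqrt(41) ≈ 12.0 - 19.209*I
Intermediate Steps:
k(18) - sqrt(-189 - 180) = 12 - sqrt(-189 - 180) = 12 - sqrt(-369) = 12 - 3*I*sqrt(41)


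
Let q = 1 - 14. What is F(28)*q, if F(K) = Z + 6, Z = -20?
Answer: 182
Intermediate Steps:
q = -13
F(K) = -14 (F(K) = -20 + 6 = -14)
F(28)*q = -14*(-13) = 182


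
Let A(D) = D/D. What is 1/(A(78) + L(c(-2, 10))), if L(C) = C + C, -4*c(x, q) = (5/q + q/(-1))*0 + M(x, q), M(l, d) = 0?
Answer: 1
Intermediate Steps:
c(x, q) = 0 (c(x, q) = -((5/q + q/(-1))*0 + 0)/4 = -((5/q + q*(-1))*0 + 0)/4 = -((5/q - q)*0 + 0)/4 = -((-q + 5/q)*0 + 0)/4 = -(0 + 0)/4 = -¼*0 = 0)
A(D) = 1
L(C) = 2*C
1/(A(78) + L(c(-2, 10))) = 1/(1 + 2*0) = 1/(1 + 0) = 1/1 = 1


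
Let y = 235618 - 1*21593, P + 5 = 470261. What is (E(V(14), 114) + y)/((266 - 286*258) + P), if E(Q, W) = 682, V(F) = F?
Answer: 214707/396734 ≈ 0.54119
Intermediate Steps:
P = 470256 (P = -5 + 470261 = 470256)
y = 214025 (y = 235618 - 21593 = 214025)
(E(V(14), 114) + y)/((266 - 286*258) + P) = (682 + 214025)/((266 - 286*258) + 470256) = 214707/((266 - 73788) + 470256) = 214707/(-73522 + 470256) = 214707/396734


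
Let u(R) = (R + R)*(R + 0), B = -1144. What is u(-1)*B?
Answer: -2288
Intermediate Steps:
u(R) = 2*R² (u(R) = (2*R)*R = 2*R²)
u(-1)*B = (2*(-1)²)*(-1144) = (2*1)*(-1144) = 2*(-1144) = -2288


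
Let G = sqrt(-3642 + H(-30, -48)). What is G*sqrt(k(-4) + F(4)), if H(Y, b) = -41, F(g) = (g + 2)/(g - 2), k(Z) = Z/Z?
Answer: 2*I*sqrt(3683) ≈ 121.38*I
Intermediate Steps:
k(Z) = 1
F(g) = (2 + g)/(-2 + g)
G = I*sqrt(3683) (G = sqrt(-3642 - 41) = sqrt(-3683) = I*sqrt(3683) ≈ 60.688*I)
G*sqrt(k(-4) + F(4)) = (I*sqrt(3683))*sqrt(1 + (2 + 4)/(-2 + 4)) = (I*sqrt(3683))*sqrt(1 + 6/2) = (I*sqrt(3683))*sqrt(1 + (1/2)*6) = (I*sqrt(3683))*sqrt(1 + 3) = (I*sqrt(3683))*sqrt(4) = (I*sqrt(3683))*2 = 2*I*sqrt(3683)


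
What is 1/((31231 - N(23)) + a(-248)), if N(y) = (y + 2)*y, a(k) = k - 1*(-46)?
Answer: 1/30454 ≈ 3.2836e-5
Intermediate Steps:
a(k) = 46 + k (a(k) = k + 46 = 46 + k)
N(y) = y*(2 + y) (N(y) = (2 + y)*y = y*(2 + y))
1/((31231 - N(23)) + a(-248)) = 1/((31231 - 23*(2 + 23)) + (46 - 248)) = 1/((31231 - 23*25) - 202) = 1/((31231 - 1*575) - 202) = 1/((31231 - 575) - 202) = 1/(30656 - 202) = 1/30454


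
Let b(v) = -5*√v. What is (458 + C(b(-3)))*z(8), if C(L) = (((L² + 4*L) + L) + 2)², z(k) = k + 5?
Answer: 50856 + 47450*I*√3 ≈ 50856.0 + 82186.0*I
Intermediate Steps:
z(k) = 5 + k
C(L) = (2 + L² + 5*L)² (C(L) = ((L² + 5*L) + 2)² = (2 + L² + 5*L)²)
(458 + C(b(-3)))*z(8) = (458 + (2 + (-5*I*√3)² + 5*(-5*I*√3))²)*(5 + 8) = (458 + (2 + (-5*I*√3)² + 5*(-5*I*√3))²)*13 = (458 + (2 - 75 - 25*I*√3)²)*13 = (458 + (-73 - 25*I*√3)²)*13 = 5954 + 13*(-73 - 25*I*√3)²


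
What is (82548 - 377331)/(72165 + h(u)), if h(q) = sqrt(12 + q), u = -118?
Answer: -21273015195/5207787331 + 294783*I*sqrt(106)/5207787331 ≈ -4.0848 + 0.00058278*I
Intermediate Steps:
(82548 - 377331)/(72165 + h(u)) = (82548 - 377331)/(72165 + sqrt(12 - 118)) = -294783/(72165 + sqrt(-106)) = -294783/(72165 + I*sqrt(106))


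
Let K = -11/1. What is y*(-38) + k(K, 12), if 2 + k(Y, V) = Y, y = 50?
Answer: -1913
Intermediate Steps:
K = -11 (K = -11*1 = -11)
k(Y, V) = -2 + Y
y*(-38) + k(K, 12) = 50*(-38) + (-2 - 11) = -1900 - 13 = -1913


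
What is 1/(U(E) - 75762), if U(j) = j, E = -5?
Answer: -1/75767 ≈ -1.3198e-5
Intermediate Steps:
1/(U(E) - 75762) = 1/(-5 - 75762) = 1/(-75767) = -1/75767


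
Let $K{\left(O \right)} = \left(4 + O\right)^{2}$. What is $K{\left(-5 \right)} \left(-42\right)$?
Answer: $-42$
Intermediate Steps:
$K{\left(-5 \right)} \left(-42\right) = \left(4 - 5\right)^{2} \left(-42\right) = \left(-1\right)^{2} \left(-42\right) = 1 \left(-42\right) = -42$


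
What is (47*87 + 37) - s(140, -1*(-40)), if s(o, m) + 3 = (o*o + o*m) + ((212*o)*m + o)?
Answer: -1208411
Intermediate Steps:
s(o, m) = -3 + o + o² + 213*m*o (s(o, m) = -3 + ((o*o + o*m) + ((212*o)*m + o)) = -3 + ((o² + m*o) + (212*m*o + o)) = -3 + ((o² + m*o) + (o + 212*m*o)) = -3 + (o + o² + 213*m*o) = -3 + o + o² + 213*m*o)
(47*87 + 37) - s(140, -1*(-40)) = (47*87 + 37) - (-3 + 140 + 140² + 213*(-1*(-40))*140) = (4089 + 37) - (-3 + 140 + 19600 + 213*40*140) = 4126 - (-3 + 140 + 19600 + 1192800) = 4126 - 1*1212537 = 4126 - 1212537 = -1208411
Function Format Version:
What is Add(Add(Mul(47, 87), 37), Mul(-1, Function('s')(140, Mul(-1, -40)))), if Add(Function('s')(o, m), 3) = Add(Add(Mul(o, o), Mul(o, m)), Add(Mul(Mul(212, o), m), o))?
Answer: -1208411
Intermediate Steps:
Function('s')(o, m) = Add(-3, o, Pow(o, 2), Mul(213, m, o)) (Function('s')(o, m) = Add(-3, Add(Add(Mul(o, o), Mul(o, m)), Add(Mul(Mul(212, o), m), o))) = Add(-3, Add(Add(Pow(o, 2), Mul(m, o)), Add(Mul(212, m, o), o))) = Add(-3, Add(Add(Pow(o, 2), Mul(m, o)), Add(o, Mul(212, m, o)))) = Add(-3, Add(o, Pow(o, 2), Mul(213, m, o))) = Add(-3, o, Pow(o, 2), Mul(213, m, o)))
Add(Add(Mul(47, 87), 37), Mul(-1, Function('s')(140, Mul(-1, -40)))) = Add(Add(Mul(47, 87), 37), Mul(-1, Add(-3, 140, Pow(140, 2), Mul(213, Mul(-1, -40), 140)))) = Add(Add(4089, 37), Mul(-1, Add(-3, 140, 19600, Mul(213, 40, 140)))) = Add(4126, Mul(-1, Add(-3, 140, 19600, 1192800))) = Add(4126, Mul(-1, 1212537)) = Add(4126, -1212537) = -1208411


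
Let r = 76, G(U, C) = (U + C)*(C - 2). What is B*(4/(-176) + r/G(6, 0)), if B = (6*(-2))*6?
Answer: 5034/11 ≈ 457.64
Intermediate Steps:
G(U, C) = (-2 + C)*(C + U) (G(U, C) = (C + U)*(-2 + C) = (-2 + C)*(C + U))
B = -72 (B = -12*6 = -72)
B*(4/(-176) + r/G(6, 0)) = -72*(4/(-176) + 76/(0² - 2*0 - 2*6 + 0*6)) = -72*(4*(-1/176) + 76/(0 + 0 - 12 + 0)) = -72*(-1/44 + 76/(-12)) = -72*(-1/44 + 76*(-1/12)) = -72*(-1/44 - 19/3) = -72*(-839/132) = 5034/11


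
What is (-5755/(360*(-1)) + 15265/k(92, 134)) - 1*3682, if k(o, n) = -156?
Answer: -3522979/936 ≈ -3763.9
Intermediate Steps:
(-5755/(360*(-1)) + 15265/k(92, 134)) - 1*3682 = (-5755/(360*(-1)) + 15265/(-156)) - 1*3682 = (-5755/(-360) + 15265*(-1/156)) - 3682 = (-5755*(-1/360) - 15265/156) - 3682 = (1151/72 - 15265/156) - 3682 = -76627/936 - 3682 = -3522979/936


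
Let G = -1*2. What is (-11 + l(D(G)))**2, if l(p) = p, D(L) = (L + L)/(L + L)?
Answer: 100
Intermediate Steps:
G = -2
D(L) = 1 (D(L) = (2*L)/((2*L)) = (2*L)*(1/(2*L)) = 1)
(-11 + l(D(G)))**2 = (-11 + 1)**2 = (-10)**2 = 100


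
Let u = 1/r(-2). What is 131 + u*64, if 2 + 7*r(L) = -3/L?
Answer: -765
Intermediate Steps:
r(L) = -2/7 - 3/(7*L) (r(L) = -2/7 + (-3/L)/7 = -2/7 - 3/(7*L))
u = -14 (u = 1/((1/7)*(-3 - 2*(-2))/(-2)) = 1/((1/7)*(-1/2)*(-3 + 4)) = 1/((1/7)*(-1/2)*1) = 1/(-1/14) = -14)
131 + u*64 = 131 - 14*64 = 131 - 896 = -765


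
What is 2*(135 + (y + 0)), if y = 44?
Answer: 358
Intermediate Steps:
2*(135 + (y + 0)) = 2*(135 + (44 + 0)) = 2*(135 + 44) = 2*179 = 358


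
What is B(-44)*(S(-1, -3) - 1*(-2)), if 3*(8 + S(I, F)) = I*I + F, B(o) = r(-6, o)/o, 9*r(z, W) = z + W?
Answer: -250/297 ≈ -0.84175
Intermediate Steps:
r(z, W) = W/9 + z/9 (r(z, W) = (z + W)/9 = (W + z)/9 = W/9 + z/9)
B(o) = (-⅔ + o/9)/o (B(o) = (o/9 + (⅑)*(-6))/o = (o/9 - ⅔)/o = (-⅔ + o/9)/o)
S(I, F) = -8 + F/3 + I²/3 (S(I, F) = -8 + (I*I + F)/3 = -8 + (I² + F)/3 = -8 + (F + I²)/3 = -8 + (F/3 + I²/3) = -8 + F/3 + I²/3)
B(-44)*(S(-1, -3) - 1*(-2)) = ((⅑)*(-6 - 44)/(-44))*((-8 + (⅓)*(-3) + (⅓)*(-1)²) - 1*(-2)) = ((⅑)*(-1/44)*(-50))*((-8 - 1 + (⅓)*1) + 2) = 25*((-8 - 1 + ⅓) + 2)/198 = 25*(-26/3 + 2)/198 = (25/198)*(-20/3) = -250/297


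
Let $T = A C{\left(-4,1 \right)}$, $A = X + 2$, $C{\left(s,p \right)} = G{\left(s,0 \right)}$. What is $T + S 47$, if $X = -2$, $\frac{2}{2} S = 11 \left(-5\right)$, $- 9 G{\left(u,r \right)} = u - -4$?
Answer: $-2585$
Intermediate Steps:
$G{\left(u,r \right)} = - \frac{4}{9} - \frac{u}{9}$ ($G{\left(u,r \right)} = - \frac{u - -4}{9} = - \frac{u + 4}{9} = - \frac{4 + u}{9} = - \frac{4}{9} - \frac{u}{9}$)
$S = -55$ ($S = 11 \left(-5\right) = -55$)
$C{\left(s,p \right)} = - \frac{4}{9} - \frac{s}{9}$
$A = 0$ ($A = -2 + 2 = 0$)
$T = 0$ ($T = 0 \left(- \frac{4}{9} - - \frac{4}{9}\right) = 0 \left(- \frac{4}{9} + \frac{4}{9}\right) = 0 \cdot 0 = 0$)
$T + S 47 = 0 - 2585 = -2585$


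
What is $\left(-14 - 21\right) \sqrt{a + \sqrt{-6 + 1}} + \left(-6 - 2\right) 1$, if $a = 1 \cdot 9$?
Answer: $-8 - 35 \sqrt{9 + i \sqrt{5}} \approx -113.8 - 12.946 i$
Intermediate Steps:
$a = 9$
$\left(-14 - 21\right) \sqrt{a + \sqrt{-6 + 1}} + \left(-6 - 2\right) 1 = \left(-14 - 21\right) \sqrt{9 + \sqrt{-6 + 1}} + \left(-6 - 2\right) 1 = \left(-14 - 21\right) \sqrt{9 + \sqrt{-5}} - 8 = - 35 \sqrt{9 + i \sqrt{5}} - 8 = -8 - 35 \sqrt{9 + i \sqrt{5}}$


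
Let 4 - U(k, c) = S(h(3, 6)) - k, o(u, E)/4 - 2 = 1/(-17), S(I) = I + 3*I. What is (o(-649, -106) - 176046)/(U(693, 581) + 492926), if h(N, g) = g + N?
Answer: -997550/2796993 ≈ -0.35665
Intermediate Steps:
h(N, g) = N + g
S(I) = 4*I
o(u, E) = 132/17 (o(u, E) = 8 + 4/(-17) = 8 + 4*(-1/17) = 8 - 4/17 = 132/17)
U(k, c) = -32 + k (U(k, c) = 4 - (4*(3 + 6) - k) = 4 - (4*9 - k) = 4 - (36 - k) = 4 + (-36 + k) = -32 + k)
(o(-649, -106) - 176046)/(U(693, 581) + 492926) = (132/17 - 176046)/((-32 + 693) + 492926) = -2992650/(17*(661 + 492926)) = -2992650/17/493587 = -2992650/17*1/493587 = -997550/2796993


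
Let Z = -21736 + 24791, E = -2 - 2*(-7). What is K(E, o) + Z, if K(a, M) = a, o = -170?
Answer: 3067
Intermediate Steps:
E = 12 (E = -2 + 14 = 12)
Z = 3055
K(E, o) + Z = 12 + 3055 = 3067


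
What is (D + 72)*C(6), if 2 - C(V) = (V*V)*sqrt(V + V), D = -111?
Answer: -78 + 2808*sqrt(3) ≈ 4785.6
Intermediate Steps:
C(V) = 2 - sqrt(2)*V**(5/2) (C(V) = 2 - V*V*sqrt(V + V) = 2 - V**2*sqrt(2*V) = 2 - V**2*sqrt(2)*sqrt(V) = 2 - sqrt(2)*V**(5/2))
(D + 72)*C(6) = (-111 + 72)*(2 - sqrt(2)*6**(5/2)) = -39*(2 - sqrt(2)*36*sqrt(6)) = -39*(2 - 72*sqrt(3)) = -78 + 2808*sqrt(3)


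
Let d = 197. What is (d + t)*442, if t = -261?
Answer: -28288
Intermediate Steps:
(d + t)*442 = (197 - 261)*442 = -64*442 = -28288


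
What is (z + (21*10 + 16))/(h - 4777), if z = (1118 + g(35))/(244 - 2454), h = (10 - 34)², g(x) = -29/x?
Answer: -17441999/324947350 ≈ -0.053676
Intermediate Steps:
h = 576 (h = (-24)² = 576)
z = -39101/77350 (z = (1118 - 29/35)/(244 - 2454) = (1118 - 29*1/35)/(-2210) = (1118 - 29/35)*(-1/2210) = (39101/35)*(-1/2210) = -39101/77350 ≈ -0.50551)
(z + (21*10 + 16))/(h - 4777) = (-39101/77350 + (21*10 + 16))/(576 - 4777) = (-39101/77350 + (210 + 16))/(-4201) = (-39101/77350 + 226)*(-1/4201) = (17441999/77350)*(-1/4201) = -17441999/324947350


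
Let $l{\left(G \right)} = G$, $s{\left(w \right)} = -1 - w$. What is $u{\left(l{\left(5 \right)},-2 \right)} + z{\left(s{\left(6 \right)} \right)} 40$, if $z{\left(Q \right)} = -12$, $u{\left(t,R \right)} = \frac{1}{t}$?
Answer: $- \frac{2399}{5} \approx -479.8$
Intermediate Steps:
$u{\left(l{\left(5 \right)},-2 \right)} + z{\left(s{\left(6 \right)} \right)} 40 = \frac{1}{5} - 480 = - \frac{2399}{5}$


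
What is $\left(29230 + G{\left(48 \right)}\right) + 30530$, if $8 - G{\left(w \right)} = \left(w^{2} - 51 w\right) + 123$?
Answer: $59789$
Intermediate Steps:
$G{\left(w \right)} = -115 - w^{2} + 51 w$ ($G{\left(w \right)} = 8 - \left(\left(w^{2} - 51 w\right) + 123\right) = 8 - \left(123 + w^{2} - 51 w\right) = -115 - w^{2} + 51 w$)
$\left(29230 + G{\left(48 \right)}\right) + 30530 = \left(29230 - -29\right) + 30530 = \left(29230 + 29\right) + 30530 = 29259 + 30530 = 59789$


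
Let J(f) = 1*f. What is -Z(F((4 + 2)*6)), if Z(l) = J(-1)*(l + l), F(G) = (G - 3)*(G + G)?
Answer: 4752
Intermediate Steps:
J(f) = f
F(G) = 2*G*(-3 + G) (F(G) = (-3 + G)*(2*G) = 2*G*(-3 + G))
Z(l) = -2*l (Z(l) = -(l + l) = -2*l)
-Z(F((4 + 2)*6)) = -(-2)*2*((4 + 2)*6)*(-3 + (4 + 2)*6) = -(-2)*2*(6*6)*(-3 + 6*6) = -(-2)*2*36*(-3 + 36) = -(-2)*2*36*33 = -(-2)*2376 = -1*(-4752) = 4752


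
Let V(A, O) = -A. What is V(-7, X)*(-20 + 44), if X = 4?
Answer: 168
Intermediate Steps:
V(-7, X)*(-20 + 44) = (-1*(-7))*(-20 + 44) = 7*24 = 168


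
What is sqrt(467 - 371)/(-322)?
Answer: -2*sqrt(6)/161 ≈ -0.030428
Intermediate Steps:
sqrt(467 - 371)/(-322) = sqrt(96)*(-1/322) = (4*sqrt(6))*(-1/322) = -2*sqrt(6)/161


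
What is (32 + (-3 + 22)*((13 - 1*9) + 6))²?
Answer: 49284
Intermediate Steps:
(32 + (-3 + 22)*((13 - 1*9) + 6))² = (32 + 19*((13 - 9) + 6))² = (32 + 19*(4 + 6))² = (32 + 19*10)² = (32 + 190)² = 222² = 49284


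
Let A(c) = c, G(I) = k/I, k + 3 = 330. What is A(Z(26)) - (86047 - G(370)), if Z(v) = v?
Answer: -31827443/370 ≈ -86020.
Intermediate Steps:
k = 327 (k = -3 + 330 = 327)
G(I) = 327/I
A(Z(26)) - (86047 - G(370)) = 26 - (86047 - 327/370) = 26 - 1*31837063/370 = 26 - 31837063/370 = -31827443/370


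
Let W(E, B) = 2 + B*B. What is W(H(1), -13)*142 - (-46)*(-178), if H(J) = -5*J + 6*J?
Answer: 16094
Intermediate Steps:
H(J) = J
W(E, B) = 2 + B**2
W(H(1), -13)*142 - (-46)*(-178) = (2 + (-13)**2)*142 - (-46)*(-178) = (2 + 169)*142 - 1*8188 = 171*142 - 8188 = 24282 - 8188 = 16094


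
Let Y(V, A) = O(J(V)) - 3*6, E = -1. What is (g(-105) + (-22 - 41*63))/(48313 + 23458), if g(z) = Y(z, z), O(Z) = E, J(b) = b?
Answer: -2624/71771 ≈ -0.036561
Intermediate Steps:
O(Z) = -1
Y(V, A) = -19 (Y(V, A) = -1 - 3*6 = -1 - 18 = -19)
g(z) = -19
(g(-105) + (-22 - 41*63))/(48313 + 23458) = (-19 + (-22 - 41*63))/(48313 + 23458) = (-19 + (-22 - 2583))/71771 = (-19 - 2605)*(1/71771) = -2624*1/71771 = -2624/71771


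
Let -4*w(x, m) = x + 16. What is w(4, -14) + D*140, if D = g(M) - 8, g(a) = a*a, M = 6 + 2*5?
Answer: 34715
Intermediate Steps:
w(x, m) = -4 - x/4 (w(x, m) = -(x + 16)/4 = -(16 + x)/4 = -4 - x/4)
M = 16 (M = 6 + 10 = 16)
g(a) = a²
D = 248 (D = 16² - 8 = 256 - 8 = 248)
w(4, -14) + D*140 = (-4 - ¼*4) + 248*140 = (-4 - 1) + 34720 = -5 + 34720 = 34715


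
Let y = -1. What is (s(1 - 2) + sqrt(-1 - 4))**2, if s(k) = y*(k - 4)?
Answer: (5 + I*sqrt(5))**2 ≈ 20.0 + 22.361*I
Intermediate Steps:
s(k) = 4 - k (s(k) = -(k - 4) = -(-4 + k) = 4 - k)
(s(1 - 2) + sqrt(-1 - 4))**2 = ((4 - (1 - 2)) + sqrt(-1 - 4))**2 = ((4 - 1*(-1)) + sqrt(-5))**2 = ((4 + 1) + I*sqrt(5))**2 = (5 + I*sqrt(5))**2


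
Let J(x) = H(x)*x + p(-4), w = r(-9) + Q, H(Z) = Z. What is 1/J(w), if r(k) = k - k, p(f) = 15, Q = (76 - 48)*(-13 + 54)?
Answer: 1/1317919 ≈ 7.5877e-7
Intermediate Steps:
Q = 1148 (Q = 28*41 = 1148)
r(k) = 0
w = 1148 (w = 0 + 1148 = 1148)
J(x) = 15 + x² (J(x) = x*x + 15 = x² + 15 = 15 + x²)
1/J(w) = 1/(15 + 1148²) = 1/(15 + 1317904) = 1/1317919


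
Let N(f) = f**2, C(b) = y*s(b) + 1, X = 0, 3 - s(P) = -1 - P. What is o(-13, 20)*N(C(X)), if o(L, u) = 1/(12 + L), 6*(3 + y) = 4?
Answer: -625/9 ≈ -69.444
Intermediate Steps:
s(P) = 4 + P (s(P) = 3 - (-1 - P) = 3 + (1 + P) = 4 + P)
y = -7/3 (y = -3 + (1/6)*4 = -3 + 2/3 = -7/3 ≈ -2.3333)
C(b) = -25/3 - 7*b/3 (C(b) = -7*(4 + b)/3 + 1 = (-28/3 - 7*b/3) + 1 = -25/3 - 7*b/3)
o(-13, 20)*N(C(X)) = (-25/3 - 7/3*0)**2/(12 - 13) = (-25/3 + 0)**2/(-1) = -(-25/3)**2 = -1*625/9 = -625/9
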